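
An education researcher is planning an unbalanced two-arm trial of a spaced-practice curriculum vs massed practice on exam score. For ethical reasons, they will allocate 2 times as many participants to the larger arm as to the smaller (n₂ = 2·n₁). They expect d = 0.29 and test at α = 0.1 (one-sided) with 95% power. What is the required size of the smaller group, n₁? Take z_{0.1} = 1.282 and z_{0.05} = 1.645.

With allocation ratio k = n₂/n₁ = 2, Var(x̄₁−x̄₂) = σ²(1/n₁ + 1/(k·n₁)) = σ²·(k+1)/(k·n₁).
So n₁ = (1 + 1/k)·((z_{α} + z_β)/d)² = 1.500 × (2.927/0.29)².
n₁ = 1.500 × 101.87 = 152.8.
Round up: n₁ = 153, giving n₂ = 2 × 153 = 306.

n₁ = 153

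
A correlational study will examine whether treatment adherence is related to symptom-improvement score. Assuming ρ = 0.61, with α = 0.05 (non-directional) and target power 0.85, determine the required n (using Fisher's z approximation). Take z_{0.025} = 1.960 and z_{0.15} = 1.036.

Fisher's z: C = ½·ln((1+r)/(1−r)) = ½·ln(4.1282) = 0.7089.
n = ((z_{α/2} + z_β)/C)² + 3.
(1.960 + 1.036) / 0.7089 = 2.996 / 0.7089 = 4.226.
n = 4.226² + 3 = 17.86 + 3 = 20.9.
Round up.

n = 21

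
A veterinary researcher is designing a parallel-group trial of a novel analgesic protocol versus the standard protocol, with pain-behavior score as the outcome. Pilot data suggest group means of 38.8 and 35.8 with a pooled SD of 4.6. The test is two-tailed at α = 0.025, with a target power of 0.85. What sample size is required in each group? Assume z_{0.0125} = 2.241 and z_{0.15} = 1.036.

n = 51 per group

Cohen's d = |M₁ − M₂| / SD_pooled = |38.8 − 35.8| / 4.6 = 3.0 / 4.6 = 0.652.
For two independent groups with equal n: n = 2·((z_{α/2} + z_β) / d)².
z_{α/2} + z_β = 2.241 + 1.036 = 3.277.
n = 2 × (3.277 / 0.652)² = 2 × 5.026² = 2 × 25.26 = 50.5.
Round up to the next whole participant.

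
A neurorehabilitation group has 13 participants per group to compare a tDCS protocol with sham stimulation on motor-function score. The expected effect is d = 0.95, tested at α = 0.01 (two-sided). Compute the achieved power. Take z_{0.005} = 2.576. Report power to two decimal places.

power ≈ 0.44

For two equal groups, power = Φ(d·√(n/2) − z_{α/2}).
d·√(n/2) = 0.95 × √(13/2) = 0.95 × 2.550 = 2.422.
z_β = 2.422 − 2.576 = -0.154.
Power = Φ(-0.154) = 0.439.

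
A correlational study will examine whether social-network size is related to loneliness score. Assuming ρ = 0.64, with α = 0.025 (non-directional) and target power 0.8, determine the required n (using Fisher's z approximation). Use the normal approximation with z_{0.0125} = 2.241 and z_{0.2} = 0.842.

Fisher's z: C = ½·ln((1+r)/(1−r)) = ½·ln(4.5556) = 0.7582.
n = ((z_{α/2} + z_β)/C)² + 3.
(2.241 + 0.842) / 0.7582 = 3.083 / 0.7582 = 4.066.
n = 4.066² + 3 = 16.53 + 3 = 19.5.
Round up.

n = 20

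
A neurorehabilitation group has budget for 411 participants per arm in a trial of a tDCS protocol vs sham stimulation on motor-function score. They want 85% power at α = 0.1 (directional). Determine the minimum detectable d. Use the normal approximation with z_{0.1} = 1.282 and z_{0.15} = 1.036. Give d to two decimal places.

For two independent groups of n = 411 each: d_min = (z_{α} + z_β)·√(2/n).
z-sum = 1.282 + 1.036 = 2.318.
d_min = 2.318 × √(2/411) = 2.318 × 0.0698 = 0.162.

d_min ≈ 0.16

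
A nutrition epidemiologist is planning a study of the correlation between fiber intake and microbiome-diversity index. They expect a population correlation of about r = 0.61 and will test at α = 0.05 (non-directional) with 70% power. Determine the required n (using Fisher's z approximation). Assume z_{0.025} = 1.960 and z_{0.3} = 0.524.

n = 16

Fisher's z: C = ½·ln((1+r)/(1−r)) = ½·ln(4.1282) = 0.7089.
n = ((z_{α/2} + z_β)/C)² + 3.
(1.960 + 0.524) / 0.7089 = 2.484 / 0.7089 = 3.504.
n = 3.504² + 3 = 12.28 + 3 = 15.3.
Round up.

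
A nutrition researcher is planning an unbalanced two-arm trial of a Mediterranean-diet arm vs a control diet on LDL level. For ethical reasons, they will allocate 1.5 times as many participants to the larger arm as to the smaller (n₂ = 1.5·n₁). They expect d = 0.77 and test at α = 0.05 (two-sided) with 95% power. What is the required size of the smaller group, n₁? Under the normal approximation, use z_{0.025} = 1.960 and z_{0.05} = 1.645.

n₁ = 37

With allocation ratio k = n₂/n₁ = 1.5, Var(x̄₁−x̄₂) = σ²(1/n₁ + 1/(k·n₁)) = σ²·(k+1)/(k·n₁).
So n₁ = (1 + 1/k)·((z_{α/2} + z_β)/d)² = 1.667 × (3.605/0.77)².
n₁ = 1.667 × 21.92 = 36.5.
Round up: n₁ = 37, giving n₂ = ⌈1.5 × 37⌉ = ⌈55.5⌉ = 56.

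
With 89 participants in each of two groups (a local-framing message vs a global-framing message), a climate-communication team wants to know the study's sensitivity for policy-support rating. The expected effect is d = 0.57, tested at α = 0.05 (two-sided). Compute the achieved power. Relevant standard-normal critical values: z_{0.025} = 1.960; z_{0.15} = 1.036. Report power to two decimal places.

For two equal groups, power = Φ(d·√(n/2) − z_{α/2}).
d·√(n/2) = 0.57 × √(89/2) = 0.57 × 6.671 = 3.802.
z_β = 3.802 − 1.960 = 1.842.
Power = Φ(1.842) = 0.967.

power ≈ 0.97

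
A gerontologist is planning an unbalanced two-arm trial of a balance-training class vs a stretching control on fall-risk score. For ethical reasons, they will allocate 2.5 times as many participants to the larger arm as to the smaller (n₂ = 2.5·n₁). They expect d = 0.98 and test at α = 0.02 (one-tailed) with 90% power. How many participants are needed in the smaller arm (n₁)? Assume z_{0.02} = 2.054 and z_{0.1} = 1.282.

With allocation ratio k = n₂/n₁ = 2.5, Var(x̄₁−x̄₂) = σ²(1/n₁ + 1/(k·n₁)) = σ²·(k+1)/(k·n₁).
So n₁ = (1 + 1/k)·((z_{α} + z_β)/d)² = 1.400 × (3.336/0.98)².
n₁ = 1.400 × 11.59 = 16.2.
Round up: n₁ = 17, giving n₂ = ⌈2.5 × 17⌉ = ⌈42.5⌉ = 43.

n₁ = 17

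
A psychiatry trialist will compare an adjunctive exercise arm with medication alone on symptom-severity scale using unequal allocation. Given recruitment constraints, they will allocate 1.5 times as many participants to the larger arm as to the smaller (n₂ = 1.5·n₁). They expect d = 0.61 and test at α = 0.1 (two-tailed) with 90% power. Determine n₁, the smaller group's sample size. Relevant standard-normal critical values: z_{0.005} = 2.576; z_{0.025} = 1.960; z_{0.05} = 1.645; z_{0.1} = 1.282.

With allocation ratio k = n₂/n₁ = 1.5, Var(x̄₁−x̄₂) = σ²(1/n₁ + 1/(k·n₁)) = σ²·(k+1)/(k·n₁).
So n₁ = (1 + 1/k)·((z_{α/2} + z_β)/d)² = 1.667 × (2.927/0.61)².
n₁ = 1.667 × 23.02 = 38.4.
Round up: n₁ = 39, giving n₂ = ⌈1.5 × 39⌉ = ⌈58.5⌉ = 59.

n₁ = 39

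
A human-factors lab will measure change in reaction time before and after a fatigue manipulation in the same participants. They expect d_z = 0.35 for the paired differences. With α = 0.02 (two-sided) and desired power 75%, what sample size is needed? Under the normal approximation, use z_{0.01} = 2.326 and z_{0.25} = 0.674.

n = 74 pairs

For a paired (one-sample on differences) test: n = ((z_{α/2} + z_β) / d)².
z_{α/2} + z_β = 2.326 + 0.674 = 3.000.
n = (3.000 / 0.35)² = 8.571² = 73.47.
Round up.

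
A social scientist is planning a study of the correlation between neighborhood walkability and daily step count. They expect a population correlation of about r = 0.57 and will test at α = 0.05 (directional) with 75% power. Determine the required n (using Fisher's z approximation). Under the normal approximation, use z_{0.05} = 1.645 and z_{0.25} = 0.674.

Fisher's z: C = ½·ln((1+r)/(1−r)) = ½·ln(3.6512) = 0.6475.
n = ((z_{α} + z_β)/C)² + 3.
(1.645 + 0.674) / 0.6475 = 2.319 / 0.6475 = 3.581.
n = 3.581² + 3 = 12.83 + 3 = 15.8.
Round up.

n = 16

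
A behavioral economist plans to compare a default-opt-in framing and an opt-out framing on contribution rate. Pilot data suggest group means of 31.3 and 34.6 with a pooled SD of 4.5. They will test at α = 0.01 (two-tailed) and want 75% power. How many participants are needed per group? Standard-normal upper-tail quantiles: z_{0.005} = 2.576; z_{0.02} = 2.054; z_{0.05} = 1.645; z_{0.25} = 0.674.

Cohen's d = |M₁ − M₂| / SD_pooled = |31.3 − 34.6| / 4.5 = 3.3 / 4.5 = 0.733.
For two independent groups with equal n: n = 2·((z_{α/2} + z_β) / d)².
z_{α/2} + z_β = 2.576 + 0.674 = 3.250.
n = 2 × (3.250 / 0.733)² = 2 × 4.434² = 2 × 19.66 = 39.3.
Round up to the next whole participant.

n = 40 per group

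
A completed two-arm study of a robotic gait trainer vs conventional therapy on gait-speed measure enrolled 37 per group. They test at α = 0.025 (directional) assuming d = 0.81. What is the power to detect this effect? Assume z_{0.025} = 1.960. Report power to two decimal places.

power ≈ 0.94

For two equal groups, power = Φ(d·√(n/2) − z_{α}).
d·√(n/2) = 0.81 × √(37/2) = 0.81 × 4.301 = 3.484.
z_β = 3.484 − 1.960 = 1.524.
Power = Φ(1.524) = 0.936.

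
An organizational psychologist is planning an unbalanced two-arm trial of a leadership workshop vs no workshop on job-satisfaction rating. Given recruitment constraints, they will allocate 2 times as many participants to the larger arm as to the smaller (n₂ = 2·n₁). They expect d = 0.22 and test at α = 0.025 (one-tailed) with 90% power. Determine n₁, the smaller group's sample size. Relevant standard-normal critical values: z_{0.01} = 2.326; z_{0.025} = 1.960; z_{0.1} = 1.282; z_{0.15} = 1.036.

With allocation ratio k = n₂/n₁ = 2, Var(x̄₁−x̄₂) = σ²(1/n₁ + 1/(k·n₁)) = σ²·(k+1)/(k·n₁).
So n₁ = (1 + 1/k)·((z_{α} + z_β)/d)² = 1.500 × (3.242/0.22)².
n₁ = 1.500 × 217.16 = 325.7.
Round up: n₁ = 326, giving n₂ = 2 × 326 = 652.

n₁ = 326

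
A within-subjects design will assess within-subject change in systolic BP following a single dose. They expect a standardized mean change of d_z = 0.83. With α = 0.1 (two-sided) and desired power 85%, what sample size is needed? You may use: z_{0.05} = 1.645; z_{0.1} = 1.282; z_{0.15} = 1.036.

n = 11 pairs

For a paired (one-sample on differences) test: n = ((z_{α/2} + z_β) / d)².
z_{α/2} + z_β = 1.645 + 1.036 = 2.681.
n = (2.681 / 0.83)² = 3.230² = 10.43.
Round up.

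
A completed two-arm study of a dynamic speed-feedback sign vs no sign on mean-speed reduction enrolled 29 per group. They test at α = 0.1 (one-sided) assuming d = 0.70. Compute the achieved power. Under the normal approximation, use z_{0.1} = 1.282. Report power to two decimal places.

For two equal groups, power = Φ(d·√(n/2) − z_{α}).
d·√(n/2) = 0.70 × √(29/2) = 0.70 × 3.808 = 2.666.
z_β = 2.666 − 1.282 = 1.384.
Power = Φ(1.384) = 0.917.

power ≈ 0.92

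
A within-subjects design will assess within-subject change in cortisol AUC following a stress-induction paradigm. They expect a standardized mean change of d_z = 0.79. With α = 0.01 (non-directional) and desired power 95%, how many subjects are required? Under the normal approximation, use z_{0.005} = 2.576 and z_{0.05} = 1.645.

n = 29 pairs

For a paired (one-sample on differences) test: n = ((z_{α/2} + z_β) / d)².
z_{α/2} + z_β = 2.576 + 1.645 = 4.221.
n = (4.221 / 0.79)² = 5.343² = 28.55.
Round up.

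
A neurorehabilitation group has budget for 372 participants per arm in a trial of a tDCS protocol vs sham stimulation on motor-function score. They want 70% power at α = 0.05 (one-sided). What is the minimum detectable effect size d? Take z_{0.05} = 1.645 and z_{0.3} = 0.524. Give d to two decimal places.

For two independent groups of n = 372 each: d_min = (z_{α} + z_β)·√(2/n).
z-sum = 1.645 + 0.524 = 2.169.
d_min = 2.169 × √(2/372) = 2.169 × 0.0733 = 0.159.

d_min ≈ 0.16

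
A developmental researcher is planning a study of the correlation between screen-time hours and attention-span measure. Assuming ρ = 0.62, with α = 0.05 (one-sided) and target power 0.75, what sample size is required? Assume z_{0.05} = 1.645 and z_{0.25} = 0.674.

n = 14

Fisher's z: C = ½·ln((1+r)/(1−r)) = ½·ln(4.2632) = 0.7250.
n = ((z_{α} + z_β)/C)² + 3.
(1.645 + 0.674) / 0.7250 = 2.319 / 0.7250 = 3.199.
n = 3.199² + 3 = 10.23 + 3 = 13.2.
Round up.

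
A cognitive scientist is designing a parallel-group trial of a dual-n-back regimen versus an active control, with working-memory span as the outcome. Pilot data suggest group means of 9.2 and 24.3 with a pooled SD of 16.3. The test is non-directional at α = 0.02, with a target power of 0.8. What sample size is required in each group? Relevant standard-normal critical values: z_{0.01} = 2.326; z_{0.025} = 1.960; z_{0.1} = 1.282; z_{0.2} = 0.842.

Cohen's d = |M₁ − M₂| / SD_pooled = |9.2 − 24.3| / 16.3 = 15.1 / 16.3 = 0.926.
For two independent groups with equal n: n = 2·((z_{α/2} + z_β) / d)².
z_{α/2} + z_β = 2.326 + 0.842 = 3.168.
n = 2 × (3.168 / 0.926)² = 2 × 3.421² = 2 × 11.70 = 23.4.
Round up to the next whole participant.

n = 24 per group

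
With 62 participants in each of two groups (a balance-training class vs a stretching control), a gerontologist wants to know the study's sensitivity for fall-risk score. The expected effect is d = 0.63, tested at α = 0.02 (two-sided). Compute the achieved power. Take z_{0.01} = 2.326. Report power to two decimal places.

For two equal groups, power = Φ(d·√(n/2) − z_{α/2}).
d·√(n/2) = 0.63 × √(62/2) = 0.63 × 5.568 = 3.508.
z_β = 3.508 − 2.326 = 1.182.
Power = Φ(1.182) = 0.881.

power ≈ 0.88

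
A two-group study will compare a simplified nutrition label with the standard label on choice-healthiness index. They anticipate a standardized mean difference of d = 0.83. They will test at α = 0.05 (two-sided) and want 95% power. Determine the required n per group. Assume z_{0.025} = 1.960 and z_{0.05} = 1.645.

For two independent groups with equal n: n = 2·((z_{α/2} + z_β) / d)².
z_{α/2} + z_β = 1.960 + 1.645 = 3.605.
n = 2 × (3.605 / 0.83)² = 2 × 4.343² = 2 × 18.86 = 37.7.
Round up to the next whole participant.

n = 38 per group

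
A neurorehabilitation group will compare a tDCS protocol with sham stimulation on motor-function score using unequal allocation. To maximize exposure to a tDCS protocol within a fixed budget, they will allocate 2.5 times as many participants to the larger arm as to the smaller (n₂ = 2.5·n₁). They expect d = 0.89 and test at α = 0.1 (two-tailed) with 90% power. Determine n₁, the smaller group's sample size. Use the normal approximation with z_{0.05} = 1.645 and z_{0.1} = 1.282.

n₁ = 16

With allocation ratio k = n₂/n₁ = 2.5, Var(x̄₁−x̄₂) = σ²(1/n₁ + 1/(k·n₁)) = σ²·(k+1)/(k·n₁).
So n₁ = (1 + 1/k)·((z_{α/2} + z_β)/d)² = 1.400 × (2.927/0.89)².
n₁ = 1.400 × 10.82 = 15.1.
Round up: n₁ = 16, giving n₂ = 2.5 × 16 = 40.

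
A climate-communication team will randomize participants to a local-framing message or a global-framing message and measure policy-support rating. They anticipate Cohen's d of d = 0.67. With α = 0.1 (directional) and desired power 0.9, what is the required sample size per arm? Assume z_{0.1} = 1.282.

For two independent groups with equal n: n = 2·((z_{α} + z_β) / d)².
z_{α} + z_β = 1.282 + 1.282 = 2.564.
n = 2 × (2.564 / 0.67)² = 2 × 3.827² = 2 × 14.64 = 29.3.
Round up to the next whole participant.

n = 30 per group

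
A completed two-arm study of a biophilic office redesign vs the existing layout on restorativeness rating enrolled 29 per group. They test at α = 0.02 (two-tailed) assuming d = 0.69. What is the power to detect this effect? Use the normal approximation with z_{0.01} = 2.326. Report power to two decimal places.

For two equal groups, power = Φ(d·√(n/2) − z_{α/2}).
d·√(n/2) = 0.69 × √(29/2) = 0.69 × 3.808 = 2.627.
z_β = 2.627 − 2.326 = 0.301.
Power = Φ(0.301) = 0.618.

power ≈ 0.62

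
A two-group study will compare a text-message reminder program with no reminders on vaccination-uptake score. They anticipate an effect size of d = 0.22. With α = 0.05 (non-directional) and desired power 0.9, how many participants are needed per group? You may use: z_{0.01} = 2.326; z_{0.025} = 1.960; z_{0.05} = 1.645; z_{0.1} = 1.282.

For two independent groups with equal n: n = 2·((z_{α/2} + z_β) / d)².
z_{α/2} + z_β = 1.960 + 1.282 = 3.242.
n = 2 × (3.242 / 0.22)² = 2 × 14.736² = 2 × 217.16 = 434.3.
Round up to the next whole participant.

n = 435 per group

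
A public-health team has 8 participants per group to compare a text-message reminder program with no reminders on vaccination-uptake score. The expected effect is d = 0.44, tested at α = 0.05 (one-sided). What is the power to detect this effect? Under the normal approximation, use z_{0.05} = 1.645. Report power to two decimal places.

power ≈ 0.22

For two equal groups, power = Φ(d·√(n/2) − z_{α}).
d·√(n/2) = 0.44 × √(8/2) = 0.44 × 2.000 = 0.880.
z_β = 0.880 − 1.645 = -0.765.
Power = Φ(-0.765) = 0.222.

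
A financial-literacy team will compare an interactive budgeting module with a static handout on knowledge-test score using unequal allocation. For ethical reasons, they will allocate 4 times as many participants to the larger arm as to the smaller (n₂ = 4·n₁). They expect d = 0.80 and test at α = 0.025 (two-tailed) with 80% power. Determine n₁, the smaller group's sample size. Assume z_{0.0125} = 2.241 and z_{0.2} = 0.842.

With allocation ratio k = n₂/n₁ = 4, Var(x̄₁−x̄₂) = σ²(1/n₁ + 1/(k·n₁)) = σ²·(k+1)/(k·n₁).
So n₁ = (1 + 1/k)·((z_{α/2} + z_β)/d)² = 1.250 × (3.083/0.80)².
n₁ = 1.250 × 14.85 = 18.6.
Round up: n₁ = 19, giving n₂ = 4 × 19 = 76.

n₁ = 19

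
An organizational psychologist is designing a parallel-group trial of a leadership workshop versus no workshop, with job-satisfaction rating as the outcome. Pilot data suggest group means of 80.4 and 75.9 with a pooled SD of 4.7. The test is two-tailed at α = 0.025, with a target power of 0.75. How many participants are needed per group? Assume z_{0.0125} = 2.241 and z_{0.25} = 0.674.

Cohen's d = |M₁ − M₂| / SD_pooled = |80.4 − 75.9| / 4.7 = 4.5 / 4.7 = 0.957.
For two independent groups with equal n: n = 2·((z_{α/2} + z_β) / d)².
z_{α/2} + z_β = 2.241 + 0.674 = 2.915.
n = 2 × (2.915 / 0.957)² = 2 × 3.046² = 2 × 9.28 = 18.6.
Round up to the next whole participant.

n = 19 per group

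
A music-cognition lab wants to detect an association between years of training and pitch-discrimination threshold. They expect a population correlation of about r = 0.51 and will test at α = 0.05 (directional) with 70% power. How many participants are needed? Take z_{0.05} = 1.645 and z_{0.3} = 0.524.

Fisher's z: C = ½·ln((1+r)/(1−r)) = ½·ln(3.0816) = 0.5627.
n = ((z_{α} + z_β)/C)² + 3.
(1.645 + 0.524) / 0.5627 = 2.169 / 0.5627 = 3.855.
n = 3.855² + 3 = 14.86 + 3 = 17.9.
Round up.

n = 18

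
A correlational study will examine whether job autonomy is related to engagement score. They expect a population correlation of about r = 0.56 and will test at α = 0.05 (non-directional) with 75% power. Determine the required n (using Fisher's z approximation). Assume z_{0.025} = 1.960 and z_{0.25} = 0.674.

n = 21

Fisher's z: C = ½·ln((1+r)/(1−r)) = ½·ln(3.5455) = 0.6328.
n = ((z_{α/2} + z_β)/C)² + 3.
(1.960 + 0.674) / 0.6328 = 2.634 / 0.6328 = 4.162.
n = 4.162² + 3 = 17.33 + 3 = 20.3.
Round up.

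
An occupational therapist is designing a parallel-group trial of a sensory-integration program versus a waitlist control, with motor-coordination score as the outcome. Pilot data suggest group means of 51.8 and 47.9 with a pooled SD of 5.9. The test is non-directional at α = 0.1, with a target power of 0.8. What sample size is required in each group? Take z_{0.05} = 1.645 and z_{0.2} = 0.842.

Cohen's d = |M₁ − M₂| / SD_pooled = |51.8 − 47.9| / 5.9 = 3.9 / 5.9 = 0.661.
For two independent groups with equal n: n = 2·((z_{α/2} + z_β) / d)².
z_{α/2} + z_β = 1.645 + 0.842 = 2.487.
n = 2 × (2.487 / 0.661)² = 2 × 3.762² = 2 × 14.16 = 28.3.
Round up to the next whole participant.

n = 29 per group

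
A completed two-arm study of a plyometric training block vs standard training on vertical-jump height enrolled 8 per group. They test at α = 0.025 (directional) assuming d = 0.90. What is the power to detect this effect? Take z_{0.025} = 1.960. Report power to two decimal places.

power ≈ 0.44

For two equal groups, power = Φ(d·√(n/2) − z_{α}).
d·√(n/2) = 0.90 × √(8/2) = 0.90 × 2.000 = 1.800.
z_β = 1.800 − 1.960 = -0.160.
Power = Φ(-0.160) = 0.436.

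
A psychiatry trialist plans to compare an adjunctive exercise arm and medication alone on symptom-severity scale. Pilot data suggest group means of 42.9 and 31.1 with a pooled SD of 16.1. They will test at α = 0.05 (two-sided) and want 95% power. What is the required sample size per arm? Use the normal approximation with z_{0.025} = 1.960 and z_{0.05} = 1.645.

Cohen's d = |M₁ − M₂| / SD_pooled = |42.9 − 31.1| / 16.1 = 11.8 / 16.1 = 0.733.
For two independent groups with equal n: n = 2·((z_{α/2} + z_β) / d)².
z_{α/2} + z_β = 1.960 + 1.645 = 3.605.
n = 2 × (3.605 / 0.733)² = 2 × 4.918² = 2 × 24.19 = 48.4.
Round up to the next whole participant.

n = 49 per group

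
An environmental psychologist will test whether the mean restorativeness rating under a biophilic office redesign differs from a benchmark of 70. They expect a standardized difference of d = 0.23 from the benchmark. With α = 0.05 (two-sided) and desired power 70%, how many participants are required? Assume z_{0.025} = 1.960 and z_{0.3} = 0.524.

For a one-sample test: n = ((z_{α/2} + z_β) / d)².
z_{α/2} + z_β = 1.960 + 0.524 = 2.484.
n = (2.484 / 0.23)² = 10.800² = 116.64.
Round up.

n = 117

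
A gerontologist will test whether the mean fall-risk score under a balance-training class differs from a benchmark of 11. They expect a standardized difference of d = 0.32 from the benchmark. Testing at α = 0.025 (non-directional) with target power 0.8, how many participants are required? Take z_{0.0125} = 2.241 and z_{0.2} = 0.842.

n = 93

For a one-sample test: n = ((z_{α/2} + z_β) / d)².
z_{α/2} + z_β = 2.241 + 0.842 = 3.083.
n = (3.083 / 0.32)² = 9.634² = 92.82.
Round up.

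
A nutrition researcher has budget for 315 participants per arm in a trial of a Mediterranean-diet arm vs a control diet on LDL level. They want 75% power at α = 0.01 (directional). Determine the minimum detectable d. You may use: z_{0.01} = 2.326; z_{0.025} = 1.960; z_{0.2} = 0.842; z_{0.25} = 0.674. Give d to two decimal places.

For two independent groups of n = 315 each: d_min = (z_{α} + z_β)·√(2/n).
z-sum = 2.326 + 0.674 = 3.000.
d_min = 3.000 × √(2/315) = 3.000 × 0.0797 = 0.239.

d_min ≈ 0.24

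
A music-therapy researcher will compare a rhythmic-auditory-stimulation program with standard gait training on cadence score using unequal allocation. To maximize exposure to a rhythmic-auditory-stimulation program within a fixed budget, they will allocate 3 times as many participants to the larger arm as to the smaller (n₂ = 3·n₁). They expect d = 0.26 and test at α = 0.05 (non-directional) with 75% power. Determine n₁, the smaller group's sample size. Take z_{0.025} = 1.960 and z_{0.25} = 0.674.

With allocation ratio k = n₂/n₁ = 3, Var(x̄₁−x̄₂) = σ²(1/n₁ + 1/(k·n₁)) = σ²·(k+1)/(k·n₁).
So n₁ = (1 + 1/k)·((z_{α/2} + z_β)/d)² = 1.333 × (2.634/0.26)².
n₁ = 1.333 × 102.63 = 136.8.
Round up: n₁ = 137, giving n₂ = 3 × 137 = 411.

n₁ = 137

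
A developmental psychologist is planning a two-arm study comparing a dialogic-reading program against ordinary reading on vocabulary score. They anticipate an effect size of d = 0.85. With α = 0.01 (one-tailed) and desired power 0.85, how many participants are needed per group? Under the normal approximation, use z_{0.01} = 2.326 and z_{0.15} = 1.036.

n = 32 per group

For two independent groups with equal n: n = 2·((z_{α} + z_β) / d)².
z_{α} + z_β = 2.326 + 1.036 = 3.362.
n = 2 × (3.362 / 0.85)² = 2 × 3.955² = 2 × 15.64 = 31.3.
Round up to the next whole participant.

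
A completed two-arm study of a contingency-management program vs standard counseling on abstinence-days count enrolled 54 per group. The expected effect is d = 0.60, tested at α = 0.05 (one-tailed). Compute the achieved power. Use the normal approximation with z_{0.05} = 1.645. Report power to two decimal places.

power ≈ 0.93

For two equal groups, power = Φ(d·√(n/2) − z_{α}).
d·√(n/2) = 0.60 × √(54/2) = 0.60 × 5.196 = 3.118.
z_β = 3.118 − 1.645 = 1.473.
Power = Φ(1.473) = 0.930.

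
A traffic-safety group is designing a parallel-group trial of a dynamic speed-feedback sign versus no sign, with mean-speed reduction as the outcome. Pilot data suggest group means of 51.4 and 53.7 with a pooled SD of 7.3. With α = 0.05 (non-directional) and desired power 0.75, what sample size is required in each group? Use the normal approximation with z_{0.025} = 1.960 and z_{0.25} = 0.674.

n = 140 per group

Cohen's d = |M₁ − M₂| / SD_pooled = |51.4 − 53.7| / 7.3 = 2.3 / 7.3 = 0.315.
For two independent groups with equal n: n = 2·((z_{α/2} + z_β) / d)².
z_{α/2} + z_β = 1.960 + 0.674 = 2.634.
n = 2 × (2.634 / 0.315)² = 2 × 8.362² = 2 × 69.92 = 139.8.
Round up to the next whole participant.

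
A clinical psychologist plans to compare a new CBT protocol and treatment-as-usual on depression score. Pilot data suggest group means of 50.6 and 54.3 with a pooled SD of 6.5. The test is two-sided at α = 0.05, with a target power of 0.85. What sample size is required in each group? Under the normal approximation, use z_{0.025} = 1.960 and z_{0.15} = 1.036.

Cohen's d = |M₁ − M₂| / SD_pooled = |50.6 − 54.3| / 6.5 = 3.7 / 6.5 = 0.569.
For two independent groups with equal n: n = 2·((z_{α/2} + z_β) / d)².
z_{α/2} + z_β = 1.960 + 1.036 = 2.996.
n = 2 × (2.996 / 0.569)² = 2 × 5.265² = 2 × 27.72 = 55.4.
Round up to the next whole participant.

n = 56 per group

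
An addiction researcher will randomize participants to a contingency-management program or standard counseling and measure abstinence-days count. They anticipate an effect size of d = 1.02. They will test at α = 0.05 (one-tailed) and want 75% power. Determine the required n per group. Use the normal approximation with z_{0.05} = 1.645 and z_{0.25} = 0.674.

For two independent groups with equal n: n = 2·((z_{α} + z_β) / d)².
z_{α} + z_β = 1.645 + 0.674 = 2.319.
n = 2 × (2.319 / 1.02)² = 2 × 2.274² = 2 × 5.17 = 10.3.
Round up to the next whole participant.

n = 11 per group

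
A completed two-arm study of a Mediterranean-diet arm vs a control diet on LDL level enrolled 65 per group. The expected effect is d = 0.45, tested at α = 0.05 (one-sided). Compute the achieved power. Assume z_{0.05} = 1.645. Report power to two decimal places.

power ≈ 0.82

For two equal groups, power = Φ(d·√(n/2) − z_{α}).
d·√(n/2) = 0.45 × √(65/2) = 0.45 × 5.701 = 2.565.
z_β = 2.565 − 1.645 = 0.920.
Power = Φ(0.920) = 0.821.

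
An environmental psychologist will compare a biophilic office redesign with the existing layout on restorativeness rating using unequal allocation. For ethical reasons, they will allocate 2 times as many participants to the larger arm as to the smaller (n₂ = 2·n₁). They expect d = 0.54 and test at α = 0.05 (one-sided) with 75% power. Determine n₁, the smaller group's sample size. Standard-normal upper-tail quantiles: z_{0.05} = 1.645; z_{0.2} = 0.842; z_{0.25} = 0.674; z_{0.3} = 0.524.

With allocation ratio k = n₂/n₁ = 2, Var(x̄₁−x̄₂) = σ²(1/n₁ + 1/(k·n₁)) = σ²·(k+1)/(k·n₁).
So n₁ = (1 + 1/k)·((z_{α} + z_β)/d)² = 1.500 × (2.319/0.54)².
n₁ = 1.500 × 18.44 = 27.7.
Round up: n₁ = 28, giving n₂ = 2 × 28 = 56.

n₁ = 28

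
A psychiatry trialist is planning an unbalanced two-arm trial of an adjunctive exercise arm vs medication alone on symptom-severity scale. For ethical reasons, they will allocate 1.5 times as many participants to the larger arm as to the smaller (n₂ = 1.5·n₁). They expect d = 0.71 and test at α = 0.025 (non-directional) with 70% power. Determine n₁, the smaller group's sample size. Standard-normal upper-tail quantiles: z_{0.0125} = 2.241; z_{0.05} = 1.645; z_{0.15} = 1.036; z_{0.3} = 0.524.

With allocation ratio k = n₂/n₁ = 1.5, Var(x̄₁−x̄₂) = σ²(1/n₁ + 1/(k·n₁)) = σ²·(k+1)/(k·n₁).
So n₁ = (1 + 1/k)·((z_{α/2} + z_β)/d)² = 1.667 × (2.765/0.71)².
n₁ = 1.667 × 15.17 = 25.3.
Round up: n₁ = 26, giving n₂ = 1.5 × 26 = 39.

n₁ = 26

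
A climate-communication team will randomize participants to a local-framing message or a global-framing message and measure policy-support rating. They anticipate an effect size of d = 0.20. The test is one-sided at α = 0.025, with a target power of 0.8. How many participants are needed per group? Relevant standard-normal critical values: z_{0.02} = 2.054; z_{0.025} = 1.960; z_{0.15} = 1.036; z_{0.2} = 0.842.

n = 393 per group

For two independent groups with equal n: n = 2·((z_{α} + z_β) / d)².
z_{α} + z_β = 1.960 + 0.842 = 2.802.
n = 2 × (2.802 / 0.20)² = 2 × 14.010² = 2 × 196.28 = 392.6.
Round up to the next whole participant.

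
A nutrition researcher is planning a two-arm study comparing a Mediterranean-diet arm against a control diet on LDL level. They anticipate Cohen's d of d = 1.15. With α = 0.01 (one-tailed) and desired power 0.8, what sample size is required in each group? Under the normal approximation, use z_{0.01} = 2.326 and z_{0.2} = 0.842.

n = 16 per group

For two independent groups with equal n: n = 2·((z_{α} + z_β) / d)².
z_{α} + z_β = 2.326 + 0.842 = 3.168.
n = 2 × (3.168 / 1.15)² = 2 × 2.755² = 2 × 7.59 = 15.2.
Round up to the next whole participant.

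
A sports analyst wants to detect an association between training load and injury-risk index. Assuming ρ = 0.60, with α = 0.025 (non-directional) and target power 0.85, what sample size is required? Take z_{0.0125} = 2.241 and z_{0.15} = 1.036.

Fisher's z: C = ½·ln((1+r)/(1−r)) = ½·ln(4.0000) = 0.6931.
n = ((z_{α/2} + z_β)/C)² + 3.
(2.241 + 1.036) / 0.6931 = 3.277 / 0.6931 = 4.728.
n = 4.728² + 3 = 22.35 + 3 = 25.4.
Round up.

n = 26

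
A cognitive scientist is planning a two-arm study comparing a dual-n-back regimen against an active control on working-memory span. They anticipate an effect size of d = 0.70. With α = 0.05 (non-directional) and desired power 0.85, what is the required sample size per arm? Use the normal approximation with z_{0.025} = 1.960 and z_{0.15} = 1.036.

n = 37 per group

For two independent groups with equal n: n = 2·((z_{α/2} + z_β) / d)².
z_{α/2} + z_β = 1.960 + 1.036 = 2.996.
n = 2 × (2.996 / 0.70)² = 2 × 4.280² = 2 × 18.32 = 36.6.
Round up to the next whole participant.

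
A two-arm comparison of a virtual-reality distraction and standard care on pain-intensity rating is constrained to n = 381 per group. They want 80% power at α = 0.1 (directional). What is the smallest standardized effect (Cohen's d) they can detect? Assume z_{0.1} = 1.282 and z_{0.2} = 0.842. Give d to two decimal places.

For two independent groups of n = 381 each: d_min = (z_{α} + z_β)·√(2/n).
z-sum = 1.282 + 0.842 = 2.124.
d_min = 2.124 × √(2/381) = 2.124 × 0.0725 = 0.154.

d_min ≈ 0.15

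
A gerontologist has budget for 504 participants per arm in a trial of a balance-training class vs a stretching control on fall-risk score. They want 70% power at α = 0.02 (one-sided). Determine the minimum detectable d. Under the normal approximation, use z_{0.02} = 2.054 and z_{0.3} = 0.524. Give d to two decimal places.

For two independent groups of n = 504 each: d_min = (z_{α} + z_β)·√(2/n).
z-sum = 2.054 + 0.524 = 2.578.
d_min = 2.578 × √(2/504) = 2.578 × 0.0630 = 0.162.

d_min ≈ 0.16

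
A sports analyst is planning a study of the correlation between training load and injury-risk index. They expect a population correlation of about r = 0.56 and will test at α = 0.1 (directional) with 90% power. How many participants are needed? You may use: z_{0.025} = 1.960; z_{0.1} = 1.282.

Fisher's z: C = ½·ln((1+r)/(1−r)) = ½·ln(3.5455) = 0.6328.
n = ((z_{α} + z_β)/C)² + 3.
(1.282 + 1.282) / 0.6328 = 2.564 / 0.6328 = 4.052.
n = 4.052² + 3 = 16.42 + 3 = 19.4.
Round up.

n = 20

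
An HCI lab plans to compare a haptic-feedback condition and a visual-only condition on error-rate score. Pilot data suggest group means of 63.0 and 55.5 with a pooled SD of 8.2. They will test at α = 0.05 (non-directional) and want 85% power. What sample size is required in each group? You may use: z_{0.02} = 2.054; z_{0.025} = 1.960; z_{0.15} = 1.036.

n = 22 per group

Cohen's d = |M₁ − M₂| / SD_pooled = |63.0 − 55.5| / 8.2 = 7.5 / 8.2 = 0.915.
For two independent groups with equal n: n = 2·((z_{α/2} + z_β) / d)².
z_{α/2} + z_β = 1.960 + 1.036 = 2.996.
n = 2 × (2.996 / 0.915)² = 2 × 3.274² = 2 × 10.72 = 21.4.
Round up to the next whole participant.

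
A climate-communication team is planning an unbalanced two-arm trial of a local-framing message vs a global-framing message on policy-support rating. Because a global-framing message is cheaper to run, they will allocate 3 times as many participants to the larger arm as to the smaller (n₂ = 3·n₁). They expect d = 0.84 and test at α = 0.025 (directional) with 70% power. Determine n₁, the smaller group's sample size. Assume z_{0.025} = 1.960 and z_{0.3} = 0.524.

n₁ = 12

With allocation ratio k = n₂/n₁ = 3, Var(x̄₁−x̄₂) = σ²(1/n₁ + 1/(k·n₁)) = σ²·(k+1)/(k·n₁).
So n₁ = (1 + 1/k)·((z_{α} + z_β)/d)² = 1.333 × (2.484/0.84)².
n₁ = 1.333 × 8.74 = 11.7.
Round up: n₁ = 12, giving n₂ = 3 × 12 = 36.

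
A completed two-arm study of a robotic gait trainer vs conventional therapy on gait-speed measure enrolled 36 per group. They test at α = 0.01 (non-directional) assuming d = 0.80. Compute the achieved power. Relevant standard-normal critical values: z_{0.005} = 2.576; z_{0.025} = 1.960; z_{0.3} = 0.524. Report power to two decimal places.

For two equal groups, power = Φ(d·√(n/2) − z_{α/2}).
d·√(n/2) = 0.80 × √(36/2) = 0.80 × 4.243 = 3.394.
z_β = 3.394 − 2.576 = 0.818.
Power = Φ(0.818) = 0.793.

power ≈ 0.79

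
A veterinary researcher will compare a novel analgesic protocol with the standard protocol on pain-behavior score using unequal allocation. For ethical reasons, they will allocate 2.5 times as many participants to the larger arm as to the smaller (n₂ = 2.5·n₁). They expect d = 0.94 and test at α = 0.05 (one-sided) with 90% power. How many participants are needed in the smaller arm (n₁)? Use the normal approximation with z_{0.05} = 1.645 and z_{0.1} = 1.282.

With allocation ratio k = n₂/n₁ = 2.5, Var(x̄₁−x̄₂) = σ²(1/n₁ + 1/(k·n₁)) = σ²·(k+1)/(k·n₁).
So n₁ = (1 + 1/k)·((z_{α} + z_β)/d)² = 1.400 × (2.927/0.94)².
n₁ = 1.400 × 9.70 = 13.6.
Round up: n₁ = 14, giving n₂ = 2.5 × 14 = 35.

n₁ = 14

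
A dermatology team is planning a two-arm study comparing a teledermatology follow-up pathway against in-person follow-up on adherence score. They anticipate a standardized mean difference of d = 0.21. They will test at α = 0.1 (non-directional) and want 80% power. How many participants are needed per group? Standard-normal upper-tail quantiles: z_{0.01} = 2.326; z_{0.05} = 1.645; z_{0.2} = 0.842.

n = 281 per group

For two independent groups with equal n: n = 2·((z_{α/2} + z_β) / d)².
z_{α/2} + z_β = 1.645 + 0.842 = 2.487.
n = 2 × (2.487 / 0.21)² = 2 × 11.843² = 2 × 140.25 = 280.5.
Round up to the next whole participant.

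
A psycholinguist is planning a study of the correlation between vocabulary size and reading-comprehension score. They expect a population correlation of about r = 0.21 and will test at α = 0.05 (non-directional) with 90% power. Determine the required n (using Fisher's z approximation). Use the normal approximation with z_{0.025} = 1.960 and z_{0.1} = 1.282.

n = 235

Fisher's z: C = ½·ln((1+r)/(1−r)) = ½·ln(1.5316) = 0.2132.
n = ((z_{α/2} + z_β)/C)² + 3.
(1.960 + 1.282) / 0.2132 = 3.242 / 0.2132 = 15.206.
n = 15.206² + 3 = 231.23 + 3 = 234.2.
Round up.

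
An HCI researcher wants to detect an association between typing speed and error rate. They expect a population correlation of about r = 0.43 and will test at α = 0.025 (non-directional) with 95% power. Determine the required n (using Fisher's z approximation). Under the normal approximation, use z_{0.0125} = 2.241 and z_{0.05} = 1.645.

n = 75

Fisher's z: C = ½·ln((1+r)/(1−r)) = ½·ln(2.5088) = 0.4599.
n = ((z_{α/2} + z_β)/C)² + 3.
(2.241 + 1.645) / 0.4599 = 3.886 / 0.4599 = 8.450.
n = 8.450² + 3 = 71.40 + 3 = 74.4.
Round up.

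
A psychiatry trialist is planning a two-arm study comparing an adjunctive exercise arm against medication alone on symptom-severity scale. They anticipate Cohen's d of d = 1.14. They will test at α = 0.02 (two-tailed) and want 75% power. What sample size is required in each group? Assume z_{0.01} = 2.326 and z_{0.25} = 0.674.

For two independent groups with equal n: n = 2·((z_{α/2} + z_β) / d)².
z_{α/2} + z_β = 2.326 + 0.674 = 3.000.
n = 2 × (3.000 / 1.14)² = 2 × 2.632² = 2 × 6.93 = 13.9.
Round up to the next whole participant.

n = 14 per group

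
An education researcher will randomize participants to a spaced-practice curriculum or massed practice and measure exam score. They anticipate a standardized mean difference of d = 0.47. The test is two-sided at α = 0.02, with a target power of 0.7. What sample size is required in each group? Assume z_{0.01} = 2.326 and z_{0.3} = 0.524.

n = 74 per group

For two independent groups with equal n: n = 2·((z_{α/2} + z_β) / d)².
z_{α/2} + z_β = 2.326 + 0.524 = 2.850.
n = 2 × (2.850 / 0.47)² = 2 × 6.064² = 2 × 36.77 = 73.5.
Round up to the next whole participant.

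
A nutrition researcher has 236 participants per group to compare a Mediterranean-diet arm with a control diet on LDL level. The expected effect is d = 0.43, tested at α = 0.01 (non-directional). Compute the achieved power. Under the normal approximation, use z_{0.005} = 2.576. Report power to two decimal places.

power ≈ 0.98

For two equal groups, power = Φ(d·√(n/2) − z_{α/2}).
d·√(n/2) = 0.43 × √(236/2) = 0.43 × 10.863 = 4.671.
z_β = 4.671 − 2.576 = 2.095.
Power = Φ(2.095) = 0.982.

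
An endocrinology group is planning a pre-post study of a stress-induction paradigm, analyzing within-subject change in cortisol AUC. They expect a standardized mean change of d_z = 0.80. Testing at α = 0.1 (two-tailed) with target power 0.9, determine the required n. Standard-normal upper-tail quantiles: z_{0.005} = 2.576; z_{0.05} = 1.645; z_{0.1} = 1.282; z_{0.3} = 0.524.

For a paired (one-sample on differences) test: n = ((z_{α/2} + z_β) / d)².
z_{α/2} + z_β = 1.645 + 1.282 = 2.927.
n = (2.927 / 0.80)² = 3.659² = 13.39.
Round up.

n = 14 pairs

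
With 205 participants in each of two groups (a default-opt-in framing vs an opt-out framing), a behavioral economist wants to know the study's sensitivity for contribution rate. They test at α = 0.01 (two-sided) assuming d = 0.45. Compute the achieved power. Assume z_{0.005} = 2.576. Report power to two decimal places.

For two equal groups, power = Φ(d·√(n/2) − z_{α/2}).
d·√(n/2) = 0.45 × √(205/2) = 0.45 × 10.124 = 4.556.
z_β = 4.556 − 2.576 = 1.980.
Power = Φ(1.980) = 0.976.

power ≈ 0.98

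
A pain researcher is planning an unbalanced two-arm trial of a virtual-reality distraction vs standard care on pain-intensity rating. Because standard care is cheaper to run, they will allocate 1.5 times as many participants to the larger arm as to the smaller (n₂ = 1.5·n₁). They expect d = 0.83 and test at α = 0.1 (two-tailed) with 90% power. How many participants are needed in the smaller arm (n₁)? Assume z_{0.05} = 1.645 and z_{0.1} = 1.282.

n₁ = 21

With allocation ratio k = n₂/n₁ = 1.5, Var(x̄₁−x̄₂) = σ²(1/n₁ + 1/(k·n₁)) = σ²·(k+1)/(k·n₁).
So n₁ = (1 + 1/k)·((z_{α/2} + z_β)/d)² = 1.667 × (2.927/0.83)².
n₁ = 1.667 × 12.44 = 20.7.
Round up: n₁ = 21, giving n₂ = ⌈1.5 × 21⌉ = ⌈31.5⌉ = 32.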